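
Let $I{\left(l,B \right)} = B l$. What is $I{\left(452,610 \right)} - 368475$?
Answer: $-92755$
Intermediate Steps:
$I{\left(452,610 \right)} - 368475 = 610 \cdot 452 - 368475 = 275720 - 368475 = -92755$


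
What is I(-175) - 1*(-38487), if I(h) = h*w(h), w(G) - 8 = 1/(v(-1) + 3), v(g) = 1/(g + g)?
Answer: 37017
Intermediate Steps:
v(g) = 1/(2*g)
w(G) = 42/5 (w(G) = 8 + 1/((½)/(-1) + 3) = 8 + 1/((½)*(-1) + 3) = 8 + 1/(-½ + 3) = 8 + 1/(5/2) = 8 + ⅖ = 42/5)
I(h) = 42*h/5 (I(h) = h*(42/5) = 42*h/5)
I(-175) - 1*(-38487) = (42/5)*(-175) - 1*(-38487) = -1470 + 38487 = 37017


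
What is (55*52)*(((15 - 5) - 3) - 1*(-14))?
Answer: 60060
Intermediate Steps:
(55*52)*(((15 - 5) - 3) - 1*(-14)) = 2860*((10 - 3) + 14) = 2860*(7 + 14) = 2860*21 = 60060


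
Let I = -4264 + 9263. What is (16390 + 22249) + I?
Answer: 43638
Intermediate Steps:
I = 4999
(16390 + 22249) + I = (16390 + 22249) + 4999 = 38639 + 4999 = 43638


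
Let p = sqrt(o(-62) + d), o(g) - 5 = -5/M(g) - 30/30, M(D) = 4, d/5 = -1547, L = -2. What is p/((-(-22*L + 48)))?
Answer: -I*sqrt(30929)/184 ≈ -0.9558*I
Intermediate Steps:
d = -7735 (d = 5*(-1547) = -7735)
o(g) = 11/4 (o(g) = 5 + (-5/4 - 30/30) = 5 + (-5*1/4 - 30*1/30) = 5 + (-5/4 - 1) = 5 - 9/4 = 11/4)
p = I*sqrt(30929)/2 (p = sqrt(11/4 - 7735) = sqrt(-30929/4) = I*sqrt(30929)/2 ≈ 87.933*I)
p/((-(-22*L + 48))) = (I*sqrt(30929)/2)/((-(-22*(-2) + 48))) = (I*sqrt(30929)/2)/((-(44 + 48))) = (I*sqrt(30929)/2)/((-1*92)) = (I*sqrt(30929)/2)/(-92) = (I*sqrt(30929)/2)*(-1/92) = -I*sqrt(30929)/184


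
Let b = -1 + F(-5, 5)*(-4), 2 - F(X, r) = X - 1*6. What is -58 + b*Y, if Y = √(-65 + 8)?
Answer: -58 - 53*I*√57 ≈ -58.0 - 400.14*I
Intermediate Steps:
Y = I*√57 (Y = √(-57) = I*√57 ≈ 7.5498*I)
F(X, r) = 8 - X (F(X, r) = 2 - (X - 1*6) = 2 - (X - 6) = 2 - (-6 + X) = 2 + (6 - X) = 8 - X)
b = -53 (b = -1 + (8 - 1*(-5))*(-4) = -1 + (8 + 5)*(-4) = -1 + 13*(-4) = -1 - 52 = -53)
-58 + b*Y = -58 - 53*I*√57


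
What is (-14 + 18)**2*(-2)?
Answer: -32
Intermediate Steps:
(-14 + 18)**2*(-2) = 4**2*(-2) = 16*(-2) = -32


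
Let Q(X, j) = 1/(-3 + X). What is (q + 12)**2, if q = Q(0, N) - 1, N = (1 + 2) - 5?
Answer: 1024/9 ≈ 113.78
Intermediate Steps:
N = -2 (N = 3 - 5 = -2)
q = -4/3 (q = 1/(-3 + 0) - 1 = 1/(-3) - 1 = -1/3 - 1 = -4/3 ≈ -1.3333)
(q + 12)**2 = (-4/3 + 12)**2 = (32/3)**2 = 1024/9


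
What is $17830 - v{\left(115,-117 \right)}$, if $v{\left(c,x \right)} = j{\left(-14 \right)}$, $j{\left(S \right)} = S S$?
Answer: $17634$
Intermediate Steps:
$j{\left(S \right)} = S^{2}$
$v{\left(c,x \right)} = 196$ ($v{\left(c,x \right)} = \left(-14\right)^{2} = 196$)
$17830 - v{\left(115,-117 \right)} = 17830 - 196 = 17634$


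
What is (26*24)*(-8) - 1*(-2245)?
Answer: -2747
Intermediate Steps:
(26*24)*(-8) - 1*(-2245) = 624*(-8) + 2245 = -4992 + 2245 = -2747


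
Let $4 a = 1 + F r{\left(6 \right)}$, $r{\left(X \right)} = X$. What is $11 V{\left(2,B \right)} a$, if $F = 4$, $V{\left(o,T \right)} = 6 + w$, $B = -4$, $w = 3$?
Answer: $\frac{2475}{4} \approx 618.75$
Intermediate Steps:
$V{\left(o,T \right)} = 9$ ($V{\left(o,T \right)} = 6 + 3 = 9$)
$a = \frac{25}{4}$ ($a = \frac{1 + 4 \cdot 6}{4} = \frac{1 + 24}{4} = \frac{1}{4} \cdot 25 = \frac{25}{4} \approx 6.25$)
$11 V{\left(2,B \right)} a = 11 \cdot 9 \cdot \frac{25}{4} = 99 \cdot \frac{25}{4} = \frac{2475}{4}$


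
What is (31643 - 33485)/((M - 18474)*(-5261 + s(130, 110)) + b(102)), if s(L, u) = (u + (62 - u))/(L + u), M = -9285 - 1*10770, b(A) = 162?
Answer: -24560/2702550369 ≈ -9.0877e-6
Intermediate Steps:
M = -20055 (M = -9285 - 10770 = -20055)
s(L, u) = 62/(L + u)
(31643 - 33485)/((M - 18474)*(-5261 + s(130, 110)) + b(102)) = (31643 - 33485)/((-20055 - 18474)*(-5261 + 62/(130 + 110)) + 162) = -1842/(-38529*(-5261 + 62/240) + 162) = -1842/(-38529*(-5261 + 62*(1/240)) + 162) = -1842/(-38529*(-5261 + 31/120) + 162) = -1842/(-38529*(-631289/120) + 162) = -1842/(8107644627/40 + 162) = -1842/8107651107/40 = -1842*40/8107651107 = -24560/2702550369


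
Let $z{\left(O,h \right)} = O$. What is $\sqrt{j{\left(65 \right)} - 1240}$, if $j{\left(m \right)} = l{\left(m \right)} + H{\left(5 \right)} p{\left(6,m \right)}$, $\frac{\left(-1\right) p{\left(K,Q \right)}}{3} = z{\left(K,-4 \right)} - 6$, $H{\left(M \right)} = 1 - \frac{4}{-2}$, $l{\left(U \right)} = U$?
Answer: $5 i \sqrt{47} \approx 34.278 i$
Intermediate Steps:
$H{\left(M \right)} = 3$ ($H{\left(M \right)} = 1 - 4 \left(- \frac{1}{2}\right) = 1 - -2 = 1 + 2 = 3$)
$p{\left(K,Q \right)} = 18 - 3 K$ ($p{\left(K,Q \right)} = - 3 \left(K - 6\right) = - 3 \left(-6 + K\right) = 18 - 3 K$)
$j{\left(m \right)} = m$ ($j{\left(m \right)} = m + 3 \left(18 - 18\right) = m + 3 \cdot 0 = m + 0 = m$)
$\sqrt{j{\left(65 \right)} - 1240} = \sqrt{65 - 1240} = \sqrt{-1175} = 5 i \sqrt{47}$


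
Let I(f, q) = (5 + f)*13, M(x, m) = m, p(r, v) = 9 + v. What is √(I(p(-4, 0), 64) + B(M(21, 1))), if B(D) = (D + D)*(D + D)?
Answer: √186 ≈ 13.638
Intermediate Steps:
B(D) = 4*D² (B(D) = (2*D)*(2*D) = 4*D²)
I(f, q) = 65 + 13*f
√(I(p(-4, 0), 64) + B(M(21, 1))) = √((65 + 13*(9 + 0)) + 4*1²) = √((65 + 13*9) + 4*1) = √((65 + 117) + 4) = √(182 + 4) = √186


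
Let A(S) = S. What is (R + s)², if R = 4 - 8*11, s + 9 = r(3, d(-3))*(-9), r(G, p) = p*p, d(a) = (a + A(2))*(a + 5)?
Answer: 16641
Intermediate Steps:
d(a) = (2 + a)*(5 + a) (d(a) = (a + 2)*(a + 5) = (2 + a)*(5 + a))
r(G, p) = p²
s = -45 (s = -9 + (10 + (-3)² + 7*(-3))²*(-9) = -9 + (10 + 9 - 21)²*(-9) = -9 + (-2)²*(-9) = -9 + 4*(-9) = -9 - 36 = -45)
R = -84 (R = 4 - 88 = -84)
(R + s)² = (-84 - 45)² = (-129)² = 16641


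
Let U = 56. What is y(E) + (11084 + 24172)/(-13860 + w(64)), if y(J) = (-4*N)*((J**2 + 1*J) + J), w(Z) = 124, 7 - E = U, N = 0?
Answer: -4407/1717 ≈ -2.5667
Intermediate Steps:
E = -49 (E = 7 - 1*56 = 7 - 56 = -49)
y(J) = 0 (y(J) = (-4*0)*((J**2 + 1*J) + J) = 0*((J**2 + J) + J) = 0*((J + J**2) + J) = 0*(J**2 + 2*J) = 0)
y(E) + (11084 + 24172)/(-13860 + w(64)) = 0 + (11084 + 24172)/(-13860 + 124) = 0 + 35256/(-13736) = 0 + 35256*(-1/13736) = 0 - 4407/1717 = -4407/1717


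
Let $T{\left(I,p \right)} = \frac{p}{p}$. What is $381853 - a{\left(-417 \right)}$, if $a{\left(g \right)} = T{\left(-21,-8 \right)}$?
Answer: $381852$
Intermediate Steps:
$T{\left(I,p \right)} = 1$
$a{\left(g \right)} = 1$
$381853 - a{\left(-417 \right)} = 381853 - 1 = 381852$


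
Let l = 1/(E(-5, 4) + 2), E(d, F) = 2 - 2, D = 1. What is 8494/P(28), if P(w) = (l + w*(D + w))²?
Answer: 33976/2640625 ≈ 0.012867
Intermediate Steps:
E(d, F) = 0
l = ½ (l = 1/(0 + 2) = 1/2 = ½ ≈ 0.50000)
P(w) = (½ + w*(1 + w))²
8494/P(28) = 8494/(((1 + 2*28 + 2*28²)²/4)) = 8494/(((1 + 56 + 2*784)²/4)) = 8494/(((1 + 56 + 1568)²/4)) = 8494/(((¼)*1625²)) = 8494/(((¼)*2640625)) = 8494/(2640625/4) = 8494*(4/2640625) = 33976/2640625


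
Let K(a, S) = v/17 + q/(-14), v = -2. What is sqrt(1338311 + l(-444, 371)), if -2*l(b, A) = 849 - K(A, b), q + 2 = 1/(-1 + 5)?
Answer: sqrt(6186387193)/68 ≈ 1156.7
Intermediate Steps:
q = -7/4 (q = -2 + 1/(-1 + 5) = -2 + 1/4 = -7/4 ≈ -1.7500)
K(a, S) = 1/136 (K(a, S) = -2/17 - 7/4/(-14) = -2*1/17 - 7/4*(-1/14) = -2/17 + 1/8 = 1/136)
l(b, A) = -115463/272 (l(b, A) = -(849 - 1*1/136)/2 = -(849 - 1/136)/2 = -1/2*115463/136 = -115463/272)
sqrt(1338311 + l(-444, 371)) = sqrt(1338311 - 115463/272) = sqrt(363905129/272) = sqrt(6186387193)/68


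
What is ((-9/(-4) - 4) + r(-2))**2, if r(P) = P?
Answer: 225/16 ≈ 14.063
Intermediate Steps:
((-9/(-4) - 4) + r(-2))**2 = ((-9/(-4) - 4) - 2)**2 = ((-9*(-1)/4 - 4) - 2)**2 = ((-3*(-3/4) - 4) - 2)**2 = ((9/4 - 4) - 2)**2 = (-7/4 - 2)**2 = (-15/4)**2 = 225/16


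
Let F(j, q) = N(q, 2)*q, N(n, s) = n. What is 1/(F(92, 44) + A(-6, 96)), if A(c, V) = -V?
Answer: 1/1840 ≈ 0.00054348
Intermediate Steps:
F(j, q) = q² (F(j, q) = q*q = q²)
1/(F(92, 44) + A(-6, 96)) = 1/(44² - 1*96) = 1/(1936 - 96) = 1/1840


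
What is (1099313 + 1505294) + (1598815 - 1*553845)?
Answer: 3649577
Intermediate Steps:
(1099313 + 1505294) + (1598815 - 1*553845) = 2604607 + (1598815 - 553845) = 2604607 + 1044970 = 3649577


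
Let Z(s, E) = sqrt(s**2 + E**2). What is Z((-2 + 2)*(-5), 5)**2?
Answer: 25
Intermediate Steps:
Z(s, E) = sqrt(E**2 + s**2)
Z((-2 + 2)*(-5), 5)**2 = (sqrt(5**2 + ((-2 + 2)*(-5))**2))**2 = (sqrt(25 + (0*(-5))**2))**2 = (sqrt(25 + 0**2))**2 = (sqrt(25 + 0))**2 = (sqrt(25))**2 = 5**2 = 25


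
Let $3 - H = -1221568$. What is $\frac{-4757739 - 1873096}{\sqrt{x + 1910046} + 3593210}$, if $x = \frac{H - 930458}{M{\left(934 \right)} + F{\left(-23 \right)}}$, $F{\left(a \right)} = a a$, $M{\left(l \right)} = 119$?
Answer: $- \frac{15439236744466800}{8366429213455879} + \frac{119355030 \sqrt{2476001842}}{8366429213455879} \approx -1.8447$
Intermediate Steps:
$H = 1221571$ ($H = 3 - -1221568 = 3 + 1221568 = 1221571$)
$F{\left(a \right)} = a^{2}$
$x = \frac{291113}{648}$ ($x = \frac{1221571 - 930458}{119 + \left(-23\right)^{2}} = \frac{291113}{119 + 529} = \frac{291113}{648} \approx 449.25$)
$\frac{-4757739 - 1873096}{\sqrt{x + 1910046} + 3593210} = \frac{-4757739 - 1873096}{\sqrt{\frac{291113}{648} + 1910046} + 3593210} = - \frac{6630835}{\sqrt{\frac{1238000921}{648}} + 3593210} = - \frac{6630835}{\frac{\sqrt{2476001842}}{36} + 3593210} = - \frac{6630835}{3593210 + \frac{\sqrt{2476001842}}{36}}$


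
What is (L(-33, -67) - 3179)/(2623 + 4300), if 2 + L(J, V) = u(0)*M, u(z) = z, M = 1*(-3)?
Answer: -3181/6923 ≈ -0.45948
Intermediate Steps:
M = -3
L(J, V) = -2 (L(J, V) = -2 + 0*(-3) = -2 + 0 = -2)
(L(-33, -67) - 3179)/(2623 + 4300) = (-2 - 3179)/(2623 + 4300) = -3181/6923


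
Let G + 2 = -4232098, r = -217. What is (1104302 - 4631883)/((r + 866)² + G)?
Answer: 3527581/3810899 ≈ 0.92566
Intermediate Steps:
G = -4232100 (G = -2 - 4232098 = -4232100)
(1104302 - 4631883)/((r + 866)² + G) = (1104302 - 4631883)/((-217 + 866)² - 4232100) = -3527581/(649² - 4232100) = -3527581/(421201 - 4232100) = -3527581/(-3810899) = -3527581*(-1/3810899) = 3527581/3810899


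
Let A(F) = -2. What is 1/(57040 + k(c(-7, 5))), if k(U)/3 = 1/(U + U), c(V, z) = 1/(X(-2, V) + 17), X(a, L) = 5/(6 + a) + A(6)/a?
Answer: 8/456551 ≈ 1.7523e-5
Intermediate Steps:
X(a, L) = -2/a + 5/(6 + a) (X(a, L) = 5/(6 + a) - 2/a = -2/a + 5/(6 + a))
c(V, z) = 4/77 (c(V, z) = 1/(3*(-4 - 2)/(-2*(6 - 2)) + 17) = 1/(3*(-½)*(-6)/4 + 17) = 1/(3*(-½)*(¼)*(-6) + 17) = 1/(9/4 + 17) = 1/(77/4) = 4/77)
k(U) = 3/(2*U) (k(U) = 3/(U + U) = 3/((2*U)) = 3*(1/(2*U)) = 3/(2*U))
1/(57040 + k(c(-7, 5))) = 1/(57040 + 3/(2*(4/77))) = 1/(57040 + (3/2)*(77/4)) = 1/(57040 + 231/8) = 1/(456551/8) = 8/456551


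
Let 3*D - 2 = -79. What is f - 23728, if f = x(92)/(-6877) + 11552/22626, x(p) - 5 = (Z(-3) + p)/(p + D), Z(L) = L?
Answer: -367351395074030/15482100699 ≈ -23728.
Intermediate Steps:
D = -77/3 (D = ⅔ + (⅓)*(-79) = ⅔ - 79/3 = -77/3 ≈ -25.667)
x(p) = 5 + (-3 + p)/(-77/3 + p) (x(p) = 5 + (-3 + p)/(p - 77/3) = 5 + (-3 + p)/(-77/3 + p))
f = 7890311842/15482100699 (f = (2*(-197 + 9*92)/(-77 + 3*92))/(-6877) + 11552/22626 = (2*(-197 + 828)/(-77 + 276))*(-1/6877) + 11552*(1/22626) = (2*631/199)*(-1/6877) + 5776/11313 = (2*(1/199)*631)*(-1/6877) + 5776/11313 = (1262/199)*(-1/6877) + 5776/11313 = -1262/1368523 + 5776/11313 = 7890311842/15482100699 ≈ 0.50964)
f - 23728 = 7890311842/15482100699 - 23728 = -367351395074030/15482100699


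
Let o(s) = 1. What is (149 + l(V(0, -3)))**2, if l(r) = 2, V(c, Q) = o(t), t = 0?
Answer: 22801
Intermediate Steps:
V(c, Q) = 1
(149 + l(V(0, -3)))**2 = (149 + 2)**2 = 151**2 = 22801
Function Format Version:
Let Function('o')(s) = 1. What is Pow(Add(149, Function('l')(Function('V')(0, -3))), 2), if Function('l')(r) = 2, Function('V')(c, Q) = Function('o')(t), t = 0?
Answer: 22801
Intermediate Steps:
Function('V')(c, Q) = 1
Pow(Add(149, Function('l')(Function('V')(0, -3))), 2) = Pow(Add(149, 2), 2) = Pow(151, 2) = 22801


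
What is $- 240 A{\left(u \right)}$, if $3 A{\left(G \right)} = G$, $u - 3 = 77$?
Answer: $-6400$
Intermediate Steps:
$u = 80$ ($u = 3 + 77 = 80$)
$A{\left(G \right)} = \frac{G}{3}$
$- 240 A{\left(u \right)} = - 240 \cdot \frac{1}{3} \cdot 80 = \left(-240\right) \frac{80}{3} = -6400$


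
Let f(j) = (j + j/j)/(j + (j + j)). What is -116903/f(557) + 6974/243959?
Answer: -15885381913025/45376374 ≈ -3.5008e+5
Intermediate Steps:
f(j) = (1 + j)/(3*j) (f(j) = (j + 1)/(j + 2*j) = (1 + j)/((3*j)) = (1 + j)*(1/(3*j)) = (1 + j)/(3*j))
-116903/f(557) + 6974/243959 = -116903*1671/(1 + 557) + 6974/243959 = -116903/((⅓)*(1/557)*558) + 6974*(1/243959) = -116903/186/557 + 6974/243959 = -116903*557/186 + 6974/243959 = -65114971/186 + 6974/243959 = -15885381913025/45376374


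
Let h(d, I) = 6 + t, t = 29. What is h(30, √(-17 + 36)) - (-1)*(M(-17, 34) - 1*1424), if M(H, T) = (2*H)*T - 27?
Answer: -2572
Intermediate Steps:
h(d, I) = 35 (h(d, I) = 6 + 29 = 35)
M(H, T) = -27 + 2*H*T (M(H, T) = 2*H*T - 27 = -27 + 2*H*T)
h(30, √(-17 + 36)) - (-1)*(M(-17, 34) - 1*1424) = 35 - (-1)*((-27 + 2*(-17)*34) - 1*1424) = 35 - (-1)*((-27 - 1156) - 1424) = 35 - (-1)*(-1183 - 1424) = 35 - (-1)*(-2607) = 35 - 1*2607 = 35 - 2607 = -2572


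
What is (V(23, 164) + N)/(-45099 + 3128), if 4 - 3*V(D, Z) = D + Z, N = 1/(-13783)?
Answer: 840764/578486293 ≈ 0.0014534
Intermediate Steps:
N = -1/13783 ≈ -7.2553e-5
V(D, Z) = 4/3 - D/3 - Z/3 (V(D, Z) = 4/3 - (D + Z)/3 = 4/3 + (-D/3 - Z/3) = 4/3 - D/3 - Z/3)
(V(23, 164) + N)/(-45099 + 3128) = ((4/3 - ⅓*23 - ⅓*164) - 1/13783)/(-45099 + 3128) = ((4/3 - 23/3 - 164/3) - 1/13783)/(-41971) = (-61 - 1/13783)*(-1/41971) = -840764/13783*(-1/41971) = 840764/578486293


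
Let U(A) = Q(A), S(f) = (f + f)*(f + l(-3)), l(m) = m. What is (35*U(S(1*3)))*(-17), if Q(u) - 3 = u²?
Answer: -1785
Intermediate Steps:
S(f) = 2*f*(-3 + f) (S(f) = (f + f)*(f - 3) = (2*f)*(-3 + f) = 2*f*(-3 + f))
Q(u) = 3 + u²
U(A) = 3 + A²
(35*U(S(1*3)))*(-17) = (35*(3 + (2*(1*3)*(-3 + 1*3))²))*(-17) = (35*(3 + (2*3*(-3 + 3))²))*(-17) = (35*(3 + (2*3*0)²))*(-17) = (35*(3 + 0²))*(-17) = (35*(3 + 0))*(-17) = (35*3)*(-17) = 105*(-17) = -1785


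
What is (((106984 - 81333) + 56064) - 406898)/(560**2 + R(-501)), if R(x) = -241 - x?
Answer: -325183/313860 ≈ -1.0361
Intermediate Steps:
(((106984 - 81333) + 56064) - 406898)/(560**2 + R(-501)) = (((106984 - 81333) + 56064) - 406898)/(560**2 + (-241 - 1*(-501))) = ((25651 + 56064) - 406898)/(313600 + (-241 + 501)) = (81715 - 406898)/(313600 + 260) = -325183/313860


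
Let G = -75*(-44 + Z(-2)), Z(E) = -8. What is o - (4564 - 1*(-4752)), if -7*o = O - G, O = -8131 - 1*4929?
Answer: -48252/7 ≈ -6893.1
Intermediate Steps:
O = -13060 (O = -8131 - 4929 = -13060)
G = 3900 (G = -75*(-44 - 8) = -75*(-52) = 3900)
o = 16960/7 (o = -(-13060 - 1*3900)/7 = -(-13060 - 3900)/7 = -⅐*(-16960) = 16960/7 ≈ 2422.9)
o - (4564 - 1*(-4752)) = 16960/7 - (4564 - 1*(-4752)) = 16960/7 - (4564 + 4752) = 16960/7 - 1*9316 = 16960/7 - 9316 = -48252/7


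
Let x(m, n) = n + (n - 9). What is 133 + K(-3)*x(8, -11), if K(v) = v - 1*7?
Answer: 443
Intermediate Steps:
K(v) = -7 + v (K(v) = v - 7 = -7 + v)
x(m, n) = -9 + 2*n (x(m, n) = n + (-9 + n) = -9 + 2*n)
133 + K(-3)*x(8, -11) = 133 + (-7 - 3)*(-9 + 2*(-11)) = 133 - 10*(-9 - 22) = 133 - 10*(-31) = 133 + 310 = 443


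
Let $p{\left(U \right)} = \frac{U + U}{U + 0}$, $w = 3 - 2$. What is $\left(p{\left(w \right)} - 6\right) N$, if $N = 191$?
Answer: $-764$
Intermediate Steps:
$w = 1$ ($w = 3 - 2 = 1$)
$p{\left(U \right)} = 2$ ($p{\left(U \right)} = \frac{2 U}{U} = 2$)
$\left(p{\left(w \right)} - 6\right) N = \left(2 - 6\right) 191 = \left(-4\right) 191 = -764$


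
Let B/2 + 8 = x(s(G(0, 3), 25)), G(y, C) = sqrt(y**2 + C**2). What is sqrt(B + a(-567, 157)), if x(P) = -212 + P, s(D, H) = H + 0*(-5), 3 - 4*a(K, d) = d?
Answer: I*sqrt(1714)/2 ≈ 20.7*I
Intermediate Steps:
a(K, d) = 3/4 - d/4
G(y, C) = sqrt(C**2 + y**2)
s(D, H) = H (s(D, H) = H + 0 = H)
B = -390 (B = -16 + 2*(-212 + 25) = -16 + 2*(-187) = -16 - 374 = -390)
sqrt(B + a(-567, 157)) = sqrt(-390 + (3/4 - 1/4*157)) = sqrt(-390 + (3/4 - 157/4)) = sqrt(-390 - 77/2) = sqrt(-857/2) = I*sqrt(1714)/2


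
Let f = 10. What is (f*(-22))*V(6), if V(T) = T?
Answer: -1320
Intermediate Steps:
(f*(-22))*V(6) = (10*(-22))*6 = -220*6 = -1320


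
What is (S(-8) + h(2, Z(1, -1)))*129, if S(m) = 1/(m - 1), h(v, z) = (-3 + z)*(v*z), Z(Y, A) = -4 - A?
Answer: 13889/3 ≈ 4629.7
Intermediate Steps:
h(v, z) = v*z*(-3 + z)
S(m) = 1/(-1 + m)
(S(-8) + h(2, Z(1, -1)))*129 = (1/(-1 - 8) + 2*(-4 - 1*(-1))*(-3 + (-4 - 1*(-1))))*129 = (1/(-9) + 2*(-4 + 1)*(-3 + (-4 + 1)))*129 = (-⅑ + 2*(-3)*(-3 - 3))*129 = (-⅑ + 2*(-3)*(-6))*129 = (-⅑ + 36)*129 = (323/9)*129 = 13889/3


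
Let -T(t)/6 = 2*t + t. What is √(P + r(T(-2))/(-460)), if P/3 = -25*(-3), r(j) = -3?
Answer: √11902845/230 ≈ 15.000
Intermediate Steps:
T(t) = -18*t (T(t) = -6*(2*t + t) = -18*t)
P = 225 (P = 3*(-25*(-3)) = 3*75 = 225)
√(P + r(T(-2))/(-460)) = √(225 - 3/(-460)) = √(225 - 3*(-1/460)) = √(225 + 3/460) = √(103503/460) = √11902845/230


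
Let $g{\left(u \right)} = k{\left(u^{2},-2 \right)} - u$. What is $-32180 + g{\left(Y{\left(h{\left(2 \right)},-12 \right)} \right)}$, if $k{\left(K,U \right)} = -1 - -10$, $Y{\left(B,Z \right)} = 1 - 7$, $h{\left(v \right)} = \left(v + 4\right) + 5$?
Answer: $-32165$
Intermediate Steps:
$h{\left(v \right)} = 9 + v$ ($h{\left(v \right)} = \left(4 + v\right) + 5 = 9 + v$)
$Y{\left(B,Z \right)} = -6$
$k{\left(K,U \right)} = 9$ ($k{\left(K,U \right)} = -1 + 10 = 9$)
$g{\left(u \right)} = 9 - u$
$-32180 + g{\left(Y{\left(h{\left(2 \right)},-12 \right)} \right)} = -32180 + \left(9 - -6\right) = -32180 + \left(9 + 6\right) = -32180 + 15 = -32165$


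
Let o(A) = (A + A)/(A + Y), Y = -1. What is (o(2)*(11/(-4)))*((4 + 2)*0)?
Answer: 0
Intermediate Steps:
o(A) = 2*A/(-1 + A) (o(A) = (A + A)/(A - 1) = (2*A)/(-1 + A) = 2*A/(-1 + A))
(o(2)*(11/(-4)))*((4 + 2)*0) = ((2*2/(-1 + 2))*(11/(-4)))*((4 + 2)*0) = ((2*2/1)*(11*(-¼)))*(6*0) = ((2*2*1)*(-11/4))*0 = (4*(-11/4))*0 = -11*0 = 0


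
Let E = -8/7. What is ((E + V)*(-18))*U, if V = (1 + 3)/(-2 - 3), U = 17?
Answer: 20808/35 ≈ 594.51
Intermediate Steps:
E = -8/7 (E = -8*⅐ = -8/7 ≈ -1.1429)
V = -⅘ (V = 4/(-5) = 4*(-⅕) = -⅘ ≈ -0.80000)
((E + V)*(-18))*U = ((-8/7 - ⅘)*(-18))*17 = -68/35*(-18)*17 = (1224/35)*17 = 20808/35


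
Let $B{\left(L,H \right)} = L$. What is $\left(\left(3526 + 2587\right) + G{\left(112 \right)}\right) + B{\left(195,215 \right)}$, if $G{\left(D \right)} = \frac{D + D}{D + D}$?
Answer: $6309$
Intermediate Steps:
$G{\left(D \right)} = 1$ ($G{\left(D \right)} = \frac{2 D}{2 D} = 2 D \frac{1}{2 D} = 1$)
$\left(\left(3526 + 2587\right) + G{\left(112 \right)}\right) + B{\left(195,215 \right)} = \left(\left(3526 + 2587\right) + 1\right) + 195 = \left(6113 + 1\right) + 195 = 6114 + 195 = 6309$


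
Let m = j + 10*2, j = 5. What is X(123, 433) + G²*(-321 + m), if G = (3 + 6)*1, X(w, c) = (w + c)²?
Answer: 285160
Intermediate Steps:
X(w, c) = (c + w)²
G = 9 (G = 9*1 = 9)
m = 25 (m = 5 + 10*2 = 5 + 20 = 25)
X(123, 433) + G²*(-321 + m) = (433 + 123)² + 9²*(-321 + 25) = 556² + 81*(-296) = 309136 - 23976 = 285160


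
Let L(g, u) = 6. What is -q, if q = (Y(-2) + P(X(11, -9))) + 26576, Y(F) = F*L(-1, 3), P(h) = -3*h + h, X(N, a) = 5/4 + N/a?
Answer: -478151/18 ≈ -26564.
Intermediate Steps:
X(N, a) = 5/4 + N/a (X(N, a) = 5*(¼) + N/a = 5/4 + N/a)
P(h) = -2*h
Y(F) = 6*F (Y(F) = F*6 = 6*F)
q = 478151/18 (q = (6*(-2) - 2*(5/4 + 11/(-9))) + 26576 = (-12 - 2*(5/4 + 11*(-⅑))) + 26576 = (-12 - 2*(5/4 - 11/9)) + 26576 = (-12 - 2*1/36) + 26576 = (-12 - 1/18) + 26576 = -217/18 + 26576 = 478151/18 ≈ 26564.)
-q = -1*478151/18 = -478151/18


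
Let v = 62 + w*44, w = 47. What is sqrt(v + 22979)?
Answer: sqrt(25109) ≈ 158.46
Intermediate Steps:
v = 2130 (v = 62 + 47*44 = 62 + 2068 = 2130)
sqrt(v + 22979) = sqrt(2130 + 22979) = sqrt(25109)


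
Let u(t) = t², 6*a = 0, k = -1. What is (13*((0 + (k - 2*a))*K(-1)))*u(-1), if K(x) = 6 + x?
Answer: -65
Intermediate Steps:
a = 0 (a = (⅙)*0 = 0)
(13*((0 + (k - 2*a))*K(-1)))*u(-1) = (13*((0 + (-1 - 2*0))*(6 - 1)))*(-1)² = (13*((0 + (-1 + 0))*5))*1 = (13*((0 - 1)*5))*1 = (13*(-1*5))*1 = (13*(-5))*1 = -65*1 = -65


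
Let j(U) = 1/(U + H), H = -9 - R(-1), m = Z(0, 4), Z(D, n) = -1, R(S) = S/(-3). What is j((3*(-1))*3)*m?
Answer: 3/55 ≈ 0.054545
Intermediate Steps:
R(S) = -S/3 (R(S) = S*(-⅓) = -S/3)
m = -1
H = -28/3 (H = -9 - (-1)*(-1)/3 = -9 - 1*⅓ = -9 - ⅓ = -28/3 ≈ -9.3333)
j(U) = 1/(-28/3 + U) (j(U) = 1/(U - 28/3) = 1/(-28/3 + U))
j((3*(-1))*3)*m = (3/(-28 + 3*((3*(-1))*3)))*(-1) = (3/(-28 + 3*(-3*3)))*(-1) = (3/(-28 + 3*(-9)))*(-1) = (3/(-28 - 27))*(-1) = (3/(-55))*(-1) = (3*(-1/55))*(-1) = -3/55*(-1) = 3/55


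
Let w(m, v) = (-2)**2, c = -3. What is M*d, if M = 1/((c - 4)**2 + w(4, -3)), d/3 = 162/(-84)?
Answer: -81/742 ≈ -0.10916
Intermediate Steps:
w(m, v) = 4
d = -81/14 (d = 3*(162/(-84)) = 3*(162*(-1/84)) = 3*(-27/14) = -81/14 ≈ -5.7857)
M = 1/53 (M = 1/((-3 - 4)**2 + 4) = 1/((-7)**2 + 4) = 1/(49 + 4) = 1/53 ≈ 0.018868)
M*d = (1/53)*(-81/14) = -81/742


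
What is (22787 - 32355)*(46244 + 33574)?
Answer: -763698624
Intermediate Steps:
(22787 - 32355)*(46244 + 33574) = -9568*79818 = -763698624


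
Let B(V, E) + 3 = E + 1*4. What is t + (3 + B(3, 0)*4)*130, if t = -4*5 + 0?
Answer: 890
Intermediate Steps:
B(V, E) = 1 + E (B(V, E) = -3 + (E + 1*4) = -3 + (E + 4) = -3 + (4 + E) = 1 + E)
t = -20 (t = -20 + 0 = -20)
t + (3 + B(3, 0)*4)*130 = -20 + (3 + (1 + 0)*4)*130 = -20 + (3 + 1*4)*130 = -20 + (3 + 4)*130 = -20 + 7*130 = -20 + 910 = 890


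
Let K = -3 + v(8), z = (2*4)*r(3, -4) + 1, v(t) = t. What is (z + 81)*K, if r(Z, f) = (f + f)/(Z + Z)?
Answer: 1070/3 ≈ 356.67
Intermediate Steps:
r(Z, f) = f/Z (r(Z, f) = (2*f)/((2*Z)) = (2*f)*(1/(2*Z)) = f/Z)
z = -29/3 (z = (2*4)*(-4/3) + 1 = 8*(-4*⅓) + 1 = 8*(-4/3) + 1 = -32/3 + 1 = -29/3 ≈ -9.6667)
K = 5 (K = -3 + 8 = 5)
(z + 81)*K = (-29/3 + 81)*5 = (214/3)*5 = 1070/3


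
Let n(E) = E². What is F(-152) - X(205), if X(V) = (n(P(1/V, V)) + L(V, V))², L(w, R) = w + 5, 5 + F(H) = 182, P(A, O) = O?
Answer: -1783795048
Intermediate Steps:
F(H) = 177 (F(H) = -5 + 182 = 177)
L(w, R) = 5 + w
X(V) = (5 + V + V²)² (X(V) = (V² + (5 + V))² = (5 + V + V²)²)
F(-152) - X(205) = 177 - (5 + 205 + 205²)² = 177 - (5 + 205 + 42025)² = 177 - 1*42235² = 177 - 1*1783795225 = 177 - 1783795225 = -1783795048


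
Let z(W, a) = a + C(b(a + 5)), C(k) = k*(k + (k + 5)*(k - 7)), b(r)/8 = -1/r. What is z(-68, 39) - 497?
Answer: -601180/1331 ≈ -451.68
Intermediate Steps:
b(r) = -8/r (b(r) = 8*(-1/r) = -8/r)
C(k) = k*(k + (-7 + k)*(5 + k)) (C(k) = k*(k + (5 + k)*(-7 + k)) = k*(k + (-7 + k)*(5 + k)))
z(W, a) = a - 8*(-35 + 8/(5 + a) + 64/(5 + a)²)/(5 + a) (z(W, a) = a + (-8/(a + 5))*(-35 + (-8/(a + 5))² - (-8)/(a + 5)) = a + (-8/(5 + a))*(-35 + (-8/(5 + a))² - (-8)/(5 + a)) = a + (-8/(5 + a))*(-35 + 64/(5 + a)² + 8/(5 + a)) = a + (-8/(5 + a))*(-35 + 8/(5 + a) + 64/(5 + a)²) = a - 8*(-35 + 8/(5 + a) + 64/(5 + a)²)/(5 + a))
z(-68, 39) - 497 = (39 - 2560/(5 + 39)⁴ - 64/(5 + 39)² + 280/(5 + 39) - 512*39/(5 + 39)⁴) - 497 = (39 - 2560/44⁴ - 64/44² + 280/44 - 512*39/44⁴) - 497 = (39 - 2560*1/3748096 - 64*1/1936 + 280*(1/44) - 512*39*1/3748096) - 497 = (39 - 10/14641 - 4/121 + 70/11 - 78/14641) - 497 = 60327/1331 - 497 = -601180/1331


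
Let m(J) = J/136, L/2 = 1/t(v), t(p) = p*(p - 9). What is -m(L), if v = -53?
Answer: -1/223448 ≈ -4.4753e-6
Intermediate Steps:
t(p) = p*(-9 + p)
L = 1/1643 (L = 2/((-53*(-9 - 53))) = 2/((-53*(-62))) = 2/3286 = 2*(1/3286) = 1/1643 ≈ 0.00060864)
m(J) = J/136 (m(J) = J*(1/136) = J/136)
-m(L) = -1/(136*1643) = -1*1/223448 = -1/223448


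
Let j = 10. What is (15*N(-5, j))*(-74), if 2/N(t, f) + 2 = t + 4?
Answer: 740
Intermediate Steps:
N(t, f) = 2/(2 + t) (N(t, f) = 2/(-2 + (t + 4)) = 2/(-2 + (4 + t)) = 2/(2 + t))
(15*N(-5, j))*(-74) = (15*(2/(2 - 5)))*(-74) = (15*(2/(-3)))*(-74) = (15*(2*(-⅓)))*(-74) = (15*(-⅔))*(-74) = -10*(-74) = 740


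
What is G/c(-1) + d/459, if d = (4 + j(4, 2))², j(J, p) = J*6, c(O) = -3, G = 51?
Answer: -7019/459 ≈ -15.292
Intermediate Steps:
j(J, p) = 6*J
d = 784 (d = (4 + 6*4)² = (4 + 24)² = 28² = 784)
G/c(-1) + d/459 = 51/(-3) + 784/459 = 51*(-⅓) + 784*(1/459) = -17 + 784/459 = -7019/459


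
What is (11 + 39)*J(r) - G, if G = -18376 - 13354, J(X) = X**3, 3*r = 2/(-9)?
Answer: 624541190/19683 ≈ 31730.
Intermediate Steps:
r = -2/27 (r = (2/(-9))/3 = (2*(-1/9))/3 = (1/3)*(-2/9) = -2/27 ≈ -0.074074)
G = -31730
(11 + 39)*J(r) - G = (11 + 39)*(-2/27)**3 - 1*(-31730) = 50*(-8/19683) + 31730 = -400/19683 + 31730 = 624541190/19683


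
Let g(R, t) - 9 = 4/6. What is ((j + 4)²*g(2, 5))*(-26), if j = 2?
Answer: -9048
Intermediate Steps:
g(R, t) = 29/3 (g(R, t) = 9 + 4/6 = 9 + 4*(⅙) = 9 + ⅔ = 29/3)
((j + 4)²*g(2, 5))*(-26) = ((2 + 4)²*(29/3))*(-26) = (6²*(29/3))*(-26) = (36*(29/3))*(-26) = 348*(-26) = -9048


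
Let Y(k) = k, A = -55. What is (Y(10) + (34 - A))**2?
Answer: 9801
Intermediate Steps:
(Y(10) + (34 - A))**2 = (10 + (34 - 1*(-55)))**2 = (10 + (34 + 55))**2 = (10 + 89)**2 = 99**2 = 9801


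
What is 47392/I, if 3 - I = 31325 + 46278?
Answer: -1481/2425 ≈ -0.61072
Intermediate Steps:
I = -77600 (I = 3 - (31325 + 46278) = 3 - 1*77603 = 3 - 77603 = -77600)
47392/I = 47392/(-77600) = 47392*(-1/77600) = -1481/2425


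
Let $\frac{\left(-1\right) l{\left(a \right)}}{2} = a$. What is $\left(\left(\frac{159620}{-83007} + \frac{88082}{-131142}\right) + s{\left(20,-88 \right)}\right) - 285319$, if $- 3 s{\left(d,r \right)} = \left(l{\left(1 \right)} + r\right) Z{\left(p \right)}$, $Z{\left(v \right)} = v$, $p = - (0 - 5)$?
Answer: $- \frac{22494880917200}{78881913} \approx -2.8517 \cdot 10^{5}$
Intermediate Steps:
$l{\left(a \right)} = - 2 a$
$p = 5$ ($p = \left(-1\right) \left(-5\right) = 5$)
$s{\left(d,r \right)} = \frac{10}{3} - \frac{5 r}{3}$ ($s{\left(d,r \right)} = - \frac{\left(\left(-2\right) 1 + r\right) 5}{3} = - \frac{\left(-2 + r\right) 5}{3} = - \frac{-10 + 5 r}{3} = \frac{10}{3} - \frac{5 r}{3}$)
$\left(\left(\frac{159620}{-83007} + \frac{88082}{-131142}\right) + s{\left(20,-88 \right)}\right) - 285319 = \left(\left(\frac{159620}{-83007} + \frac{88082}{-131142}\right) + \left(\frac{10}{3} - - \frac{440}{3}\right)\right) - 285319 = \left(\left(159620 \left(- \frac{1}{83007}\right) + 88082 \left(- \frac{1}{131142}\right)\right) + \left(\frac{10}{3} + \frac{440}{3}\right)\right) - 285319 = \left(\left(- \frac{6940}{3609} - \frac{44041}{65571}\right) + 150\right) - 285319 = \left(- \frac{204668903}{78881913} + 150\right) - 285319 = \frac{11627618047}{78881913} - 285319 = - \frac{22494880917200}{78881913}$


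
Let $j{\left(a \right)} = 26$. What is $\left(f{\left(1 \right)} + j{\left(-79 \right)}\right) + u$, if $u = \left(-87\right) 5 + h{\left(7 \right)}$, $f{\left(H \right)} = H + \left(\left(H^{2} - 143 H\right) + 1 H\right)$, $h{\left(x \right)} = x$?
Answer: $-542$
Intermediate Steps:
$f{\left(H \right)} = H^{2} - 141 H$ ($f{\left(H \right)} = H + \left(\left(H^{2} - 143 H\right) + H\right) = H + \left(H^{2} - 142 H\right) = H^{2} - 141 H$)
$u = -428$ ($u = \left(-87\right) 5 + 7 = -435 + 7 = -428$)
$\left(f{\left(1 \right)} + j{\left(-79 \right)}\right) + u = \left(1 \left(-141 + 1\right) + 26\right) - 428 = \left(1 \left(-140\right) + 26\right) - 428 = \left(-140 + 26\right) - 428 = -114 - 428 = -542$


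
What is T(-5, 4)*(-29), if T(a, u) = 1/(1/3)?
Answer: -87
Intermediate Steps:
T(a, u) = 3 (T(a, u) = 1/(1/3) = 3)
T(-5, 4)*(-29) = 3*(-29) = -87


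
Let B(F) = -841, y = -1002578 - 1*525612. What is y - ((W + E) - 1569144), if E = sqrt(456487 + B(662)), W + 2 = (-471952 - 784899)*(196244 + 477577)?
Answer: 846892638627 - sqrt(455646) ≈ 8.4689e+11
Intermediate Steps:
W = -846892597673 (W = -2 + (-471952 - 784899)*(196244 + 477577) = -2 - 1256851*673821 = -2 - 846892597671 = -846892597673)
y = -1528190 (y = -1002578 - 525612 = -1528190)
E = sqrt(455646) (E = sqrt(456487 - 841) = sqrt(455646) ≈ 675.02)
y - ((W + E) - 1569144) = -1528190 - ((-846892597673 + sqrt(455646)) - 1569144) = -1528190 - (-846894166817 + sqrt(455646)) = -1528190 + (846894166817 - sqrt(455646)) = 846892638627 - sqrt(455646)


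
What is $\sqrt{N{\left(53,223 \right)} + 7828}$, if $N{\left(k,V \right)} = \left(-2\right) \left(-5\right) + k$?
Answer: $\sqrt{7891} \approx 88.831$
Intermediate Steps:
$N{\left(k,V \right)} = 10 + k$
$\sqrt{N{\left(53,223 \right)} + 7828} = \sqrt{\left(10 + 53\right) + 7828} = \sqrt{63 + 7828} = \sqrt{7891}$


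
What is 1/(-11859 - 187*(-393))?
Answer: 1/61632 ≈ 1.6225e-5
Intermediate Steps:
1/(-11859 - 187*(-393)) = 1/(-11859 + 73491) = 1/61632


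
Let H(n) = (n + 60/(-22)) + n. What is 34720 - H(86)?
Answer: 380058/11 ≈ 34551.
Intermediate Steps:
H(n) = -30/11 + 2*n (H(n) = (n + 60*(-1/22)) + n = (n - 30/11) + n = (-30/11 + n) + n = -30/11 + 2*n)
34720 - H(86) = 34720 - (-30/11 + 2*86) = 34720 - (-30/11 + 172) = 34720 - 1*1862/11 = 34720 - 1862/11 = 380058/11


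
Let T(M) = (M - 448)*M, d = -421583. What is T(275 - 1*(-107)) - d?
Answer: 396371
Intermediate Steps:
T(M) = M*(-448 + M) (T(M) = (-448 + M)*M = M*(-448 + M))
T(275 - 1*(-107)) - d = (275 - 1*(-107))*(-448 + (275 - 1*(-107))) - 1*(-421583) = (275 + 107)*(-448 + (275 + 107)) + 421583 = 382*(-448 + 382) + 421583 = 382*(-66) + 421583 = -25212 + 421583 = 396371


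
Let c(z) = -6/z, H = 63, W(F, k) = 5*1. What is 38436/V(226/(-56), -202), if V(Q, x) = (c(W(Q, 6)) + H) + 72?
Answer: 64060/223 ≈ 287.26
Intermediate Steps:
W(F, k) = 5
V(Q, x) = 669/5 (V(Q, x) = (-6/5 + 63) + 72 = 309/5 + 72 = 669/5)
38436/V(226/(-56), -202) = 38436/(669/5) = 38436*(5/669) = 64060/223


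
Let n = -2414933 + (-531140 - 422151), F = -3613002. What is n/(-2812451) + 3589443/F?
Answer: 691422497885/3387130362634 ≈ 0.20413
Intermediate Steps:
n = -3368224 (n = -2414933 - 953291 = -3368224)
n/(-2812451) + 3589443/F = -3368224/(-2812451) + 3589443/(-3613002) = -3368224*(-1/2812451) + 3589443*(-1/3613002) = 3368224/2812451 - 1196481/1204334 = 691422497885/3387130362634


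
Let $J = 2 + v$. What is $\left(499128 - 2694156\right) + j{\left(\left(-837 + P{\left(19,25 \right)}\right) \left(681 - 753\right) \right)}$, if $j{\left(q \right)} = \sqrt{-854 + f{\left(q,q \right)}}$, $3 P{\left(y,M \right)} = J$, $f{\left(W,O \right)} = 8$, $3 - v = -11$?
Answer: $-2195028 + 3 i \sqrt{94} \approx -2.195 \cdot 10^{6} + 29.086 i$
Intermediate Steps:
$v = 14$ ($v = 3 - -11 = 3 + 11 = 14$)
$J = 16$ ($J = 2 + 14 = 16$)
$P{\left(y,M \right)} = \frac{16}{3}$ ($P{\left(y,M \right)} = \frac{1}{3} \cdot 16 = \frac{16}{3}$)
$j{\left(q \right)} = 3 i \sqrt{94}$ ($j{\left(q \right)} = \sqrt{-854 + 8} = \sqrt{-846} = 3 i \sqrt{94}$)
$\left(499128 - 2694156\right) + j{\left(\left(-837 + P{\left(19,25 \right)}\right) \left(681 - 753\right) \right)} = \left(499128 - 2694156\right) + 3 i \sqrt{94} = -2195028 + 3 i \sqrt{94}$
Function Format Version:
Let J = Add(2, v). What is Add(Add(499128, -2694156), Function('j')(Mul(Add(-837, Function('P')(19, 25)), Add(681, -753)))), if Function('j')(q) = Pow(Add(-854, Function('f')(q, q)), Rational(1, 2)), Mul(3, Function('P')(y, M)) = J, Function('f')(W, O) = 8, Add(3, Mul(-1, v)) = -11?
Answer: Add(-2195028, Mul(3, I, Pow(94, Rational(1, 2)))) ≈ Add(-2.1950e+6, Mul(29.086, I))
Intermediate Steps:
v = 14 (v = Add(3, Mul(-1, -11)) = Add(3, 11) = 14)
J = 16 (J = Add(2, 14) = 16)
Function('P')(y, M) = Rational(16, 3) (Function('P')(y, M) = Mul(Rational(1, 3), 16) = Rational(16, 3))
Function('j')(q) = Mul(3, I, Pow(94, Rational(1, 2))) (Function('j')(q) = Pow(Add(-854, 8), Rational(1, 2)) = Pow(-846, Rational(1, 2)) = Mul(3, I, Pow(94, Rational(1, 2))))
Add(Add(499128, -2694156), Function('j')(Mul(Add(-837, Function('P')(19, 25)), Add(681, -753)))) = Add(Add(499128, -2694156), Mul(3, I, Pow(94, Rational(1, 2)))) = Add(-2195028, Mul(3, I, Pow(94, Rational(1, 2))))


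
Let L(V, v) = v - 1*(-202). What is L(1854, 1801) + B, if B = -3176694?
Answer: -3174691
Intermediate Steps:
L(V, v) = 202 + v (L(V, v) = v + 202 = 202 + v)
L(1854, 1801) + B = (202 + 1801) - 3176694 = 2003 - 3176694 = -3174691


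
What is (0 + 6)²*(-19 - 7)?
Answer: -936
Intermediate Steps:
(0 + 6)²*(-19 - 7) = 6²*(-26) = 36*(-26) = -936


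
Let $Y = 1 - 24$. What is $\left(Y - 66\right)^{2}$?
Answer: $7921$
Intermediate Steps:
$Y = -23$ ($Y = 1 - 24 = -23$)
$\left(Y - 66\right)^{2} = \left(-23 - 66\right)^{2} = \left(-89\right)^{2} = 7921$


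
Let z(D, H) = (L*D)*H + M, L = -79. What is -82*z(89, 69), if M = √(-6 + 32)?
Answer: 39781398 - 82*√26 ≈ 3.9781e+7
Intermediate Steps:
M = √26 ≈ 5.0990
z(D, H) = √26 - 79*D*H (z(D, H) = (-79*D)*H + √26 = -79*D*H + √26 = √26 - 79*D*H)
-82*z(89, 69) = -82*(√26 - 79*89*69) = -82*(√26 - 485139) = -82*(-485139 + √26) = 39781398 - 82*√26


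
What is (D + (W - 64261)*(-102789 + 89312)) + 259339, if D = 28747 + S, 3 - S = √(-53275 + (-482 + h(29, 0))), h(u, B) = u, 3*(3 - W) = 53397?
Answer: 1106170278 - 4*I*√3358 ≈ 1.1062e+9 - 231.79*I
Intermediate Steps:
W = -17796 (W = 3 - ⅓*53397 = 3 - 17799 = -17796)
S = 3 - 4*I*√3358 (S = 3 - √(-53275 + (-482 + 29)) = 3 - √(-53275 - 453) = 3 - √(-53728) = 3 - 4*I*√3358 ≈ 3.0 - 231.79*I)
D = 28750 - 4*I*√3358 (D = 28747 + (3 - 4*I*√3358) = 28750 - 4*I*√3358 ≈ 28750.0 - 231.79*I)
(D + (W - 64261)*(-102789 + 89312)) + 259339 = ((28750 - 4*I*√3358) + (-17796 - 64261)*(-102789 + 89312)) + 259339 = ((28750 - 4*I*√3358) - 82057*(-13477)) + 259339 = ((28750 - 4*I*√3358) + 1105882189) + 259339 = (1105910939 - 4*I*√3358) + 259339 = 1106170278 - 4*I*√3358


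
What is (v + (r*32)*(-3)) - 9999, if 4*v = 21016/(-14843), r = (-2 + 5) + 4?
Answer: -158394907/14843 ≈ -10671.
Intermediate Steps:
r = 7 (r = 3 + 4 = 7)
v = -5254/14843 (v = (21016/(-14843))/4 = (21016*(-1/14843))/4 = (¼)*(-21016/14843) = -5254/14843 ≈ -0.35397)
(v + (r*32)*(-3)) - 9999 = (-5254/14843 + (7*32)*(-3)) - 9999 = (-5254/14843 + 224*(-3)) - 9999 = (-5254/14843 - 672) - 9999 = -9979750/14843 - 9999 = -158394907/14843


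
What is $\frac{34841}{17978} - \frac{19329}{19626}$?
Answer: $\frac{28024392}{29403019} \approx 0.95311$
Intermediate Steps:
$\frac{34841}{17978} - \frac{19329}{19626} = 34841 \cdot \frac{1}{17978} - \frac{6443}{6542} = \frac{34841}{17978} - \frac{6443}{6542} = \frac{28024392}{29403019}$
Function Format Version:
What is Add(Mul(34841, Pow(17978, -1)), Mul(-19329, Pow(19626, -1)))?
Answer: Rational(28024392, 29403019) ≈ 0.95311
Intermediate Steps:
Add(Mul(34841, Pow(17978, -1)), Mul(-19329, Pow(19626, -1))) = Add(Mul(34841, Rational(1, 17978)), Mul(-19329, Rational(1, 19626))) = Add(Rational(34841, 17978), Rational(-6443, 6542)) = Rational(28024392, 29403019)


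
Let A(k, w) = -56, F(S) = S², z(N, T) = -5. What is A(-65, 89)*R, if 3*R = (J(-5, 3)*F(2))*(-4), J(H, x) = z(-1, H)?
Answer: -4480/3 ≈ -1493.3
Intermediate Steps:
J(H, x) = -5
R = 80/3 (R = (-5*2²*(-4))/3 = (-5*4*(-4))/3 = (-20*(-4))/3 = (⅓)*80 = 80/3 ≈ 26.667)
A(-65, 89)*R = -56*80/3 = -4480/3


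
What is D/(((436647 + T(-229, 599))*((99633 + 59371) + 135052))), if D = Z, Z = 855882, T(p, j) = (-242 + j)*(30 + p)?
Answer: 142647/17918008304 ≈ 7.9611e-6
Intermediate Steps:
D = 855882
D/(((436647 + T(-229, 599))*((99633 + 59371) + 135052))) = 855882/(((436647 + (-7260 - 242*(-229) + 30*599 + 599*(-229)))*((99633 + 59371) + 135052))) = 855882/(((436647 + (-7260 + 55418 + 17970 - 137171))*(159004 + 135052))) = 855882/(((436647 - 71043)*294056)) = 855882/((365604*294056)) = 855882/107508049824 = 855882*(1/107508049824) = 142647/17918008304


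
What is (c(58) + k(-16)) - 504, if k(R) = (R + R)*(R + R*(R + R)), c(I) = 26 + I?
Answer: -16292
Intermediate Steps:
k(R) = 2*R*(R + 2*R**2) (k(R) = (2*R)*(R + R*(2*R)) = (2*R)*(R + 2*R**2) = 2*R*(R + 2*R**2))
(c(58) + k(-16)) - 504 = ((26 + 58) + (-16)**2*(2 + 4*(-16))) - 504 = (84 + 256*(2 - 64)) - 504 = (84 + 256*(-62)) - 504 = (84 - 15872) - 504 = -15788 - 504 = -16292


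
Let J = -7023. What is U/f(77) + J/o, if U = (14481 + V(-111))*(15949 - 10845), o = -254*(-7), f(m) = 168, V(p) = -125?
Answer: 2326397443/5334 ≈ 4.3615e+5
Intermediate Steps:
o = 1778
U = 73273024 (U = (14481 - 125)*(15949 - 10845) = 14356*5104 = 73273024)
U/f(77) + J/o = 73273024/168 - 7023/1778 = 73273024*(1/168) - 7023*1/1778 = 9159128/21 - 7023/1778 = 2326397443/5334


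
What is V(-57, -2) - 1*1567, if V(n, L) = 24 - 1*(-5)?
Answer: -1538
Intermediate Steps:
V(n, L) = 29 (V(n, L) = 24 + 5 = 29)
V(-57, -2) - 1*1567 = 29 - 1*1567 = 29 - 1567 = -1538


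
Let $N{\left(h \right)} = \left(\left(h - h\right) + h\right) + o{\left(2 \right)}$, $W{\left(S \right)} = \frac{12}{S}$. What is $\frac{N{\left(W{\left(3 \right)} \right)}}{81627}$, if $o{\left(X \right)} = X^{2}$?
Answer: $\frac{8}{81627} \approx 9.8007 \cdot 10^{-5}$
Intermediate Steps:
$N{\left(h \right)} = 4 + h$ ($N{\left(h \right)} = \left(\left(h - h\right) + h\right) + 2^{2} = \left(0 + h\right) + 4 = h + 4 = 4 + h$)
$\frac{N{\left(W{\left(3 \right)} \right)}}{81627} = \frac{4 + \frac{12}{3}}{81627} = \left(4 + 12 \cdot \frac{1}{3}\right) \frac{1}{81627} = \left(4 + 4\right) \frac{1}{81627} = 8 \cdot \frac{1}{81627} = \frac{8}{81627}$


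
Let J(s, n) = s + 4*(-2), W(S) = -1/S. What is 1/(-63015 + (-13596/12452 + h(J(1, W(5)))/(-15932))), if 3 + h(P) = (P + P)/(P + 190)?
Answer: -825102348/51994725206695 ≈ -1.5869e-5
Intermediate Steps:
J(s, n) = -8 + s (J(s, n) = s - 8 = -8 + s)
h(P) = -3 + 2*P/(190 + P) (h(P) = -3 + (P + P)/(P + 190) = -3 + (2*P)/(190 + P) = -3 + 2*P/(190 + P))
1/(-63015 + (-13596/12452 + h(J(1, W(5)))/(-15932))) = 1/(-63015 + (-13596/12452 + ((-570 - (-8 + 1))/(190 + (-8 + 1)))/(-15932))) = 1/(-63015 + (-13596*1/12452 + ((-570 - 1*(-7))/(190 - 7))*(-1/15932))) = 1/(-63015 + (-309/283 + ((-570 + 7)/183)*(-1/15932))) = 1/(-63015 + (-309/283 + ((1/183)*(-563))*(-1/15932))) = 1/(-63015 + (-309/283 - 563/183*(-1/15932))) = 1/(-63015 + (-309/283 + 563/2915556)) = 1/(-63015 - 900747475/825102348) = 1/(-51994725206695/825102348) = -825102348/51994725206695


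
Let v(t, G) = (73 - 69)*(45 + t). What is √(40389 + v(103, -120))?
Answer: √40981 ≈ 202.44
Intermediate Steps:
v(t, G) = 180 + 4*t (v(t, G) = 4*(45 + t) = 180 + 4*t)
√(40389 + v(103, -120)) = √(40389 + (180 + 4*103)) = √(40389 + (180 + 412)) = √(40389 + 592) = √40981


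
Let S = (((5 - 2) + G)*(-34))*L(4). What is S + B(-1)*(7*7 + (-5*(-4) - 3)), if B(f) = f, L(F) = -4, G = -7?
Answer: -610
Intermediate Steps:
S = -544 (S = (((5 - 2) - 7)*(-34))*(-4) = ((3 - 7)*(-34))*(-4) = -4*(-34)*(-4) = 136*(-4) = -544)
S + B(-1)*(7*7 + (-5*(-4) - 3)) = -544 - (7*7 + (-5*(-4) - 3)) = -544 - (49 + (20 - 3)) = -544 - (49 + 17) = -544 - 1*66 = -544 - 66 = -610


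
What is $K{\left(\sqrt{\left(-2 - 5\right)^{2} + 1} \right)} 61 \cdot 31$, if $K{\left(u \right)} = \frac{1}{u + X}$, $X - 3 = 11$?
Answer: $\frac{13237}{73} - \frac{9455 \sqrt{2}}{146} \approx 89.744$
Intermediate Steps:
$X = 14$ ($X = 3 + 11 = 14$)
$K{\left(u \right)} = \frac{1}{14 + u}$ ($K{\left(u \right)} = \frac{1}{u + 14} = \frac{1}{14 + u}$)
$K{\left(\sqrt{\left(-2 - 5\right)^{2} + 1} \right)} 61 \cdot 31 = \frac{1}{14 + \sqrt{\left(-2 - 5\right)^{2} + 1}} \cdot 61 \cdot 31 = \frac{1}{14 + \sqrt{\left(-7\right)^{2} + 1}} \cdot 61 \cdot 31 = \frac{1}{14 + \sqrt{49 + 1}} \cdot 61 \cdot 31 = \frac{1}{14 + \sqrt{50}} \cdot 61 \cdot 31 = \frac{1}{14 + 5 \sqrt{2}} \cdot 61 \cdot 31 = \frac{61}{14 + 5 \sqrt{2}} \cdot 31 = \frac{1891}{14 + 5 \sqrt{2}}$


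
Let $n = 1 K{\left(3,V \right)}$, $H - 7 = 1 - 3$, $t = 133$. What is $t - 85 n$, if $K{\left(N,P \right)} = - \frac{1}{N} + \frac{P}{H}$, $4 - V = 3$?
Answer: $\frac{433}{3} \approx 144.33$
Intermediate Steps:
$V = 1$ ($V = 4 - 3 = 1$)
$H = 5$ ($H = 7 + \left(1 - 3\right) = 7 - 2 = 5$)
$K{\left(N,P \right)} = - \frac{1}{N} + \frac{P}{5}$
$n = - \frac{2}{15}$ ($n = 1 \left(- \frac{1}{3} + \frac{1}{5} \cdot 1\right) = 1 \left(\left(-1\right) \frac{1}{3} + \frac{1}{5}\right) = 1 \left(- \frac{1}{3} + \frac{1}{5}\right) = 1 \left(- \frac{2}{15}\right) = - \frac{2}{15} \approx -0.13333$)
$t - 85 n = 133 - - \frac{34}{3} = 133 + \frac{34}{3} = \frac{433}{3}$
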